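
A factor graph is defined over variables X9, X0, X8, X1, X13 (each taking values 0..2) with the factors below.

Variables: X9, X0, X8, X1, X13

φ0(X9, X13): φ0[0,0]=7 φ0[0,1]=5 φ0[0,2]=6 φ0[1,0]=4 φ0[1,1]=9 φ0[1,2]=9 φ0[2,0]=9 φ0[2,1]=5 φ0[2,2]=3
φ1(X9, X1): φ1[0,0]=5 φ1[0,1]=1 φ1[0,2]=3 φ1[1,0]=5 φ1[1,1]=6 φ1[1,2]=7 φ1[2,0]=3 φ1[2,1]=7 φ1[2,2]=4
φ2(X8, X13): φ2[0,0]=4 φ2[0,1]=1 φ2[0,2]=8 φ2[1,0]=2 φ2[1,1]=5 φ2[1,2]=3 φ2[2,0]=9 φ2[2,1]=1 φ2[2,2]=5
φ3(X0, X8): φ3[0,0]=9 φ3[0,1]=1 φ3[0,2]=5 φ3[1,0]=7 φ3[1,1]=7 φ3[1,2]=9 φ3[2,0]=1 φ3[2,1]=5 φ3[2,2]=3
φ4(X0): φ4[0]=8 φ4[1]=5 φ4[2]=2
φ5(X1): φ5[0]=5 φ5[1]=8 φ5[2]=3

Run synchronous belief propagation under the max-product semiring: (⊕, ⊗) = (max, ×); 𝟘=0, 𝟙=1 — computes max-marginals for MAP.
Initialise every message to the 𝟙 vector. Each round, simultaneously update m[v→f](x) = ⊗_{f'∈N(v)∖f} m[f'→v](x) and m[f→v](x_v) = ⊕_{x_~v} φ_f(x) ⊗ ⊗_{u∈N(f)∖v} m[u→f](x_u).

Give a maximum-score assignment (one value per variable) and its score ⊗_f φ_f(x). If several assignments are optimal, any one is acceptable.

init: all messages = 𝟙 over 3 values
r1 m[φ0→X9] = [7, 9, 9]
r1 m[φ0→X13] = [9, 9, 9]
r1 m[φ1→X9] = [5, 7, 7]
r1 m[φ1→X1] = [5, 7, 7]
r1 m[φ2→X8] = [8, 5, 9]
r1 m[φ2→X13] = [9, 5, 8]
r1 m[φ3→X0] = [9, 9, 5]
r1 m[φ3→X8] = [9, 7, 9]
r1 m[φ4→X0] = [8, 5, 2]
r1 m[φ5→X1] = [5, 8, 3]
r1 m[X9→φ0] = [1, 1, 1]
r1 m[X9→φ1] = [1, 1, 1]
r1 m[X0→φ3] = [1, 1, 1]
r1 m[X0→φ4] = [1, 1, 1]
r1 m[X8→φ2] = [1, 1, 1]
r1 m[X8→φ3] = [1, 1, 1]
r1 m[X1→φ1] = [1, 1, 1]
r1 m[X1→φ5] = [1, 1, 1]
r1 m[X13→φ0] = [1, 1, 1]
r1 m[X13→φ2] = [1, 1, 1]
r2 m[φ0→X9] = [7, 9, 9]
r2 m[φ0→X13] = [9, 9, 9]
r2 m[φ1→X9] = [5, 7, 7]
r2 m[φ1→X1] = [5, 7, 7]
r2 m[φ2→X8] = [8, 5, 9]
r2 m[φ2→X13] = [9, 5, 8]
r2 m[φ3→X0] = [9, 9, 5]
r2 m[φ3→X8] = [9, 7, 9]
r2 m[φ4→X0] = [8, 5, 2]
r2 m[φ5→X1] = [5, 8, 3]
r2 m[X9→φ0] = [5, 7, 7]
r2 m[X9→φ1] = [7, 9, 9]
r2 m[X0→φ3] = [8, 5, 2]
r2 m[X0→φ4] = [9, 9, 5]
r2 m[X8→φ2] = [9, 7, 9]
r2 m[X8→φ3] = [8, 5, 9]
r2 m[X1→φ1] = [5, 8, 3]
r2 m[X1→φ5] = [5, 7, 7]
r2 m[X13→φ0] = [9, 5, 8]
r2 m[X13→φ2] = [9, 9, 9]
r3 m[φ0→X9] = [63, 72, 81]
r3 m[φ0→X13] = [63, 63, 63]
r3 m[φ1→X9] = [25, 48, 56]
r3 m[φ1→X1] = [45, 63, 63]
r3 m[φ2→X8] = [72, 45, 81]
r3 m[φ2→X13] = [81, 35, 72]
r3 m[φ3→X0] = [72, 81, 27]
r3 m[φ3→X8] = [72, 35, 45]
r3 m[φ4→X0] = [8, 5, 2]
r3 m[φ5→X1] = [5, 8, 3]
r3 m[X9→φ0] = [5, 7, 7]
r3 m[X9→φ1] = [7, 9, 9]
r3 m[X0→φ3] = [8, 5, 2]
r3 m[X0→φ4] = [9, 9, 5]
r3 m[X8→φ2] = [9, 7, 9]
r3 m[X8→φ3] = [8, 5, 9]
r3 m[X1→φ1] = [5, 8, 3]
r3 m[X1→φ5] = [5, 7, 7]
r3 m[X13→φ0] = [9, 5, 8]
r3 m[X13→φ2] = [9, 9, 9]
r4 m[φ0→X9] = [63, 72, 81]
r4 m[φ0→X13] = [63, 63, 63]
r4 m[φ1→X9] = [25, 48, 56]
r4 m[φ1→X1] = [45, 63, 63]
r4 m[φ2→X8] = [72, 45, 81]
r4 m[φ2→X13] = [81, 35, 72]
r4 m[φ3→X0] = [72, 81, 27]
r4 m[φ3→X8] = [72, 35, 45]
r4 m[φ4→X0] = [8, 5, 2]
r4 m[φ5→X1] = [5, 8, 3]
r4 m[X9→φ0] = [25, 48, 56]
r4 m[X9→φ1] = [63, 72, 81]
r4 m[X0→φ3] = [8, 5, 2]
r4 m[X0→φ4] = [72, 81, 27]
r4 m[X8→φ2] = [72, 35, 45]
r4 m[X8→φ3] = [72, 45, 81]
r4 m[X1→φ1] = [5, 8, 3]
r4 m[X1→φ5] = [45, 63, 63]
r4 m[X13→φ0] = [81, 35, 72]
r4 m[X13→φ2] = [63, 63, 63]
r5 m[φ0→X9] = [567, 648, 729]
r5 m[φ0→X13] = [504, 432, 432]
r5 m[φ1→X9] = [25, 48, 56]
r5 m[φ1→X1] = [360, 567, 504]
r5 m[φ2→X8] = [504, 315, 567]
r5 m[φ2→X13] = [405, 175, 576]
r5 m[φ3→X0] = [648, 729, 243]
r5 m[φ3→X8] = [72, 35, 45]
r5 m[φ4→X0] = [8, 5, 2]
r5 m[φ5→X1] = [5, 8, 3]
r5 m[X9→φ0] = [25, 48, 56]
r5 m[X9→φ1] = [63, 72, 81]
r5 m[X0→φ3] = [8, 5, 2]
r5 m[X0→φ4] = [72, 81, 27]
r5 m[X8→φ2] = [72, 35, 45]
r5 m[X8→φ3] = [72, 45, 81]
r5 m[X1→φ1] = [5, 8, 3]
r5 m[X1→φ5] = [45, 63, 63]
r5 m[X13→φ0] = [81, 35, 72]
r5 m[X13→φ2] = [63, 63, 63]
r6 m[φ0→X9] = [567, 648, 729]
r6 m[φ0→X13] = [504, 432, 432]
r6 m[φ1→X9] = [25, 48, 56]
r6 m[φ1→X1] = [360, 567, 504]
r6 m[φ2→X8] = [504, 315, 567]
r6 m[φ2→X13] = [405, 175, 576]
r6 m[φ3→X0] = [648, 729, 243]
r6 m[φ3→X8] = [72, 35, 45]
r6 m[φ4→X0] = [8, 5, 2]
r6 m[φ5→X1] = [5, 8, 3]
r6 m[X9→φ0] = [25, 48, 56]
r6 m[X9→φ1] = [567, 648, 729]
r6 m[X0→φ3] = [8, 5, 2]
r6 m[X0→φ4] = [648, 729, 243]
r6 m[X8→φ2] = [72, 35, 45]
r6 m[X8→φ3] = [504, 315, 567]
r6 m[X1→φ1] = [5, 8, 3]
r6 m[X1→φ5] = [360, 567, 504]
r6 m[X13→φ0] = [405, 175, 576]
r6 m[X13→φ2] = [504, 432, 432]
r7 m[φ0→X9] = [3456, 5184, 3645]
r7 m[φ0→X13] = [504, 432, 432]
r7 m[φ1→X9] = [25, 48, 56]
r7 m[φ1→X1] = [3240, 5103, 4536]
r7 m[φ2→X8] = [3456, 2160, 4536]
r7 m[φ2→X13] = [405, 175, 576]
r7 m[φ3→X0] = [4536, 5103, 1701]
r7 m[φ3→X8] = [72, 35, 45]
r7 m[φ4→X0] = [8, 5, 2]
r7 m[φ5→X1] = [5, 8, 3]
r7 m[X9→φ0] = [25, 48, 56]
r7 m[X9→φ1] = [567, 648, 729]
r7 m[X0→φ3] = [8, 5, 2]
r7 m[X0→φ4] = [648, 729, 243]
r7 m[X8→φ2] = [72, 35, 45]
r7 m[X8→φ3] = [504, 315, 567]
r7 m[X1→φ1] = [5, 8, 3]
r7 m[X1→φ5] = [360, 567, 504]
r7 m[X13→φ0] = [405, 175, 576]
r7 m[X13→φ2] = [504, 432, 432]
r8 m[φ0→X9] = [3456, 5184, 3645]
r8 m[φ0→X13] = [504, 432, 432]
r8 m[φ1→X9] = [25, 48, 56]
r8 m[φ1→X1] = [3240, 5103, 4536]
r8 m[φ2→X8] = [3456, 2160, 4536]
r8 m[φ2→X13] = [405, 175, 576]
r8 m[φ3→X0] = [4536, 5103, 1701]
r8 m[φ3→X8] = [72, 35, 45]
r8 m[φ4→X0] = [8, 5, 2]
r8 m[φ5→X1] = [5, 8, 3]
r8 m[X9→φ0] = [25, 48, 56]
r8 m[X9→φ1] = [3456, 5184, 3645]
r8 m[X0→φ3] = [8, 5, 2]
r8 m[X0→φ4] = [4536, 5103, 1701]
r8 m[X8→φ2] = [72, 35, 45]
r8 m[X8→φ3] = [3456, 2160, 4536]
r8 m[X1→φ1] = [5, 8, 3]
r8 m[X1→φ5] = [3240, 5103, 4536]
r8 m[X13→φ0] = [405, 175, 576]
r8 m[X13→φ2] = [504, 432, 432]
r9 m[φ0→X9] = [3456, 5184, 3645]
r9 m[φ0→X13] = [504, 432, 432]
r9 m[φ1→X9] = [25, 48, 56]
r9 m[φ1→X1] = [25920, 31104, 36288]
r9 m[φ2→X8] = [3456, 2160, 4536]
r9 m[φ2→X13] = [405, 175, 576]
r9 m[φ3→X0] = [31104, 40824, 13608]
r9 m[φ3→X8] = [72, 35, 45]
r9 m[φ4→X0] = [8, 5, 2]
r9 m[φ5→X1] = [5, 8, 3]
r9 m[X9→φ0] = [25, 48, 56]
r9 m[X9→φ1] = [3456, 5184, 3645]
r9 m[X0→φ3] = [8, 5, 2]
r9 m[X0→φ4] = [4536, 5103, 1701]
r9 m[X8→φ2] = [72, 35, 45]
r9 m[X8→φ3] = [3456, 2160, 4536]
r9 m[X1→φ1] = [5, 8, 3]
r9 m[X1→φ5] = [3240, 5103, 4536]
r9 m[X13→φ0] = [405, 175, 576]
r9 m[X13→φ2] = [504, 432, 432]
r10 m[φ0→X9] = [3456, 5184, 3645]
r10 m[φ0→X13] = [504, 432, 432]
r10 m[φ1→X9] = [25, 48, 56]
r10 m[φ1→X1] = [25920, 31104, 36288]
r10 m[φ2→X8] = [3456, 2160, 4536]
r10 m[φ2→X13] = [405, 175, 576]
r10 m[φ3→X0] = [31104, 40824, 13608]
r10 m[φ3→X8] = [72, 35, 45]
r10 m[φ4→X0] = [8, 5, 2]
r10 m[φ5→X1] = [5, 8, 3]
r10 m[X9→φ0] = [25, 48, 56]
r10 m[X9→φ1] = [3456, 5184, 3645]
r10 m[X0→φ3] = [8, 5, 2]
r10 m[X0→φ4] = [31104, 40824, 13608]
r10 m[X8→φ2] = [72, 35, 45]
r10 m[X8→φ3] = [3456, 2160, 4536]
r10 m[X1→φ1] = [5, 8, 3]
r10 m[X1→φ5] = [25920, 31104, 36288]
r10 m[X13→φ0] = [405, 175, 576]
r10 m[X13→φ2] = [504, 432, 432]
r11 m[φ0→X9] = [3456, 5184, 3645]
r11 m[φ0→X13] = [504, 432, 432]
r11 m[φ1→X9] = [25, 48, 56]
r11 m[φ1→X1] = [25920, 31104, 36288]
r11 m[φ2→X8] = [3456, 2160, 4536]
r11 m[φ2→X13] = [405, 175, 576]
r11 m[φ3→X0] = [31104, 40824, 13608]
r11 m[φ3→X8] = [72, 35, 45]
r11 m[φ4→X0] = [8, 5, 2]
r11 m[φ5→X1] = [5, 8, 3]
r11 m[X9→φ0] = [25, 48, 56]
r11 m[X9→φ1] = [3456, 5184, 3645]
r11 m[X0→φ3] = [8, 5, 2]
r11 m[X0→φ4] = [31104, 40824, 13608]
r11 m[X8→φ2] = [72, 35, 45]
r11 m[X8→φ3] = [3456, 2160, 4536]
r11 m[X1→φ1] = [5, 8, 3]
r11 m[X1→φ5] = [25920, 31104, 36288]
r11 m[X13→φ0] = [405, 175, 576]
r11 m[X13→φ2] = [504, 432, 432]
fixed point reached at round 11
traceback from X9: (X9=1, X0=0, X8=0, X1=1, X13=2), score=248832

assignment: (X9=1, X0=0, X8=0, X1=1, X13=2); score = 248832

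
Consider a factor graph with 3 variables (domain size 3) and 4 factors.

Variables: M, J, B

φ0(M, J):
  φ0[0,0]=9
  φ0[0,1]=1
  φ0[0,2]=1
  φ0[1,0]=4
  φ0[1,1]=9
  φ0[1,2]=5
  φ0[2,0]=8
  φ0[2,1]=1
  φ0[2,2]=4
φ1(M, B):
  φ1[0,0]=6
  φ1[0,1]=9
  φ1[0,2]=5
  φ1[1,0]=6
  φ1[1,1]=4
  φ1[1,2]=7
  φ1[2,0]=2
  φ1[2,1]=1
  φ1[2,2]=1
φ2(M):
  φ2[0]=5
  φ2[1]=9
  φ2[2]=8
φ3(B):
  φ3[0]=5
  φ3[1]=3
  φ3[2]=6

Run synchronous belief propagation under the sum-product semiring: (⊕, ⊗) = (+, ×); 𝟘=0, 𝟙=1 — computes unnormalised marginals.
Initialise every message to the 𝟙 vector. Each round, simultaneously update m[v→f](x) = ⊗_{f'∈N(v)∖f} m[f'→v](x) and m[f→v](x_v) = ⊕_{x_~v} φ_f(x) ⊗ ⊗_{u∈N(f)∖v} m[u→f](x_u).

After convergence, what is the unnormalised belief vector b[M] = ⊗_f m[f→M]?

init: all messages = 𝟙 over 3 values
r1 m[φ0→M] = [11, 18, 13]
r1 m[φ0→J] = [21, 11, 10]
r1 m[φ1→M] = [20, 17, 4]
r1 m[φ1→B] = [14, 14, 13]
r1 m[φ2→M] = [5, 9, 8]
r1 m[φ3→B] = [5, 3, 6]
r1 m[M→φ0] = [1, 1, 1]
r1 m[M→φ1] = [1, 1, 1]
r1 m[M→φ2] = [1, 1, 1]
r1 m[J→φ0] = [1, 1, 1]
r1 m[B→φ1] = [1, 1, 1]
r1 m[B→φ3] = [1, 1, 1]
r2 m[φ0→M] = [11, 18, 13]
r2 m[φ0→J] = [21, 11, 10]
r2 m[φ1→M] = [20, 17, 4]
r2 m[φ1→B] = [14, 14, 13]
r2 m[φ2→M] = [5, 9, 8]
r2 m[φ3→B] = [5, 3, 6]
r2 m[M→φ0] = [100, 153, 32]
r2 m[M→φ1] = [55, 162, 104]
r2 m[M→φ2] = [220, 306, 52]
r2 m[J→φ0] = [1, 1, 1]
r2 m[B→φ1] = [5, 3, 6]
r2 m[B→φ3] = [14, 14, 13]
r3 m[φ0→M] = [11, 18, 13]
r3 m[φ0→J] = [1768, 1509, 993]
r3 m[φ1→M] = [87, 84, 19]
r3 m[φ1→B] = [1510, 1247, 1513]
r3 m[φ2→M] = [5, 9, 8]
r3 m[φ3→B] = [5, 3, 6]
r3 m[M→φ0] = [100, 153, 32]
r3 m[M→φ1] = [55, 162, 104]
r3 m[M→φ2] = [220, 306, 52]
r3 m[J→φ0] = [1, 1, 1]
r3 m[B→φ1] = [5, 3, 6]
r3 m[B→φ3] = [14, 14, 13]
r4 m[φ0→M] = [11, 18, 13]
r4 m[φ0→J] = [1768, 1509, 993]
r4 m[φ1→M] = [87, 84, 19]
r4 m[φ1→B] = [1510, 1247, 1513]
r4 m[φ2→M] = [5, 9, 8]
r4 m[φ3→B] = [5, 3, 6]
r4 m[M→φ0] = [435, 756, 152]
r4 m[M→φ1] = [55, 162, 104]
r4 m[M→φ2] = [957, 1512, 247]
r4 m[J→φ0] = [1, 1, 1]
r4 m[B→φ1] = [5, 3, 6]
r4 m[B→φ3] = [1510, 1247, 1513]
r5 m[φ0→M] = [11, 18, 13]
r5 m[φ0→J] = [8155, 7391, 4823]
r5 m[φ1→M] = [87, 84, 19]
r5 m[φ1→B] = [1510, 1247, 1513]
r5 m[φ2→M] = [5, 9, 8]
r5 m[φ3→B] = [5, 3, 6]
r5 m[M→φ0] = [435, 756, 152]
r5 m[M→φ1] = [55, 162, 104]
r5 m[M→φ2] = [957, 1512, 247]
r5 m[J→φ0] = [1, 1, 1]
r5 m[B→φ1] = [5, 3, 6]
r5 m[B→φ3] = [1510, 1247, 1513]
r6 m[φ0→M] = [11, 18, 13]
r6 m[φ0→J] = [8155, 7391, 4823]
r6 m[φ1→M] = [87, 84, 19]
r6 m[φ1→B] = [1510, 1247, 1513]
r6 m[φ2→M] = [5, 9, 8]
r6 m[φ3→B] = [5, 3, 6]
r6 m[M→φ0] = [435, 756, 152]
r6 m[M→φ1] = [55, 162, 104]
r6 m[M→φ2] = [957, 1512, 247]
r6 m[J→φ0] = [1, 1, 1]
r6 m[B→φ1] = [5, 3, 6]
r6 m[B→φ3] = [1510, 1247, 1513]
fixed point reached at round 6
b[M] = ⊗ incoming = [4785, 13608, 1976]

b[M] = [4785, 13608, 1976]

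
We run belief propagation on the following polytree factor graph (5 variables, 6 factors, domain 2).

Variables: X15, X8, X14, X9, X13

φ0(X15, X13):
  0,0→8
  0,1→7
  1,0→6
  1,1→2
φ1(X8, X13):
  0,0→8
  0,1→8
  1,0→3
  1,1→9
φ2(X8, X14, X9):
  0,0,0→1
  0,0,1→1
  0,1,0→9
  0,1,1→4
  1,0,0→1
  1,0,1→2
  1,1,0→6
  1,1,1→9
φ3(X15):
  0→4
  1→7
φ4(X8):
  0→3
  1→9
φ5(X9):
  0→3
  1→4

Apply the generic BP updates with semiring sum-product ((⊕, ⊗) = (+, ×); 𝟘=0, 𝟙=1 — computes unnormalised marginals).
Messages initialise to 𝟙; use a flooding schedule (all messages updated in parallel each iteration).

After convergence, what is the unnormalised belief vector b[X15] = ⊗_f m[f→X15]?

init: all messages = 𝟙 over 2 values
r1 m[φ0→X15] = [15, 8]
r1 m[φ0→X13] = [14, 9]
r1 m[φ1→X8] = [16, 12]
r1 m[φ1→X13] = [11, 17]
r1 m[φ2→X8] = [15, 18]
r1 m[φ2→X14] = [5, 28]
r1 m[φ2→X9] = [17, 16]
r1 m[φ3→X15] = [4, 7]
r1 m[φ4→X8] = [3, 9]
r1 m[φ5→X9] = [3, 4]
r1 m[X15→φ0] = [1, 1]
r1 m[X15→φ3] = [1, 1]
r1 m[X8→φ1] = [1, 1]
r1 m[X8→φ2] = [1, 1]
r1 m[X8→φ4] = [1, 1]
r1 m[X14→φ2] = [1, 1]
r1 m[X9→φ2] = [1, 1]
r1 m[X9→φ5] = [1, 1]
r1 m[X13→φ0] = [1, 1]
r1 m[X13→φ1] = [1, 1]
r2 m[φ0→X15] = [15, 8]
r2 m[φ0→X13] = [14, 9]
r2 m[φ1→X8] = [16, 12]
r2 m[φ1→X13] = [11, 17]
r2 m[φ2→X8] = [15, 18]
r2 m[φ2→X14] = [5, 28]
r2 m[φ2→X9] = [17, 16]
r2 m[φ3→X15] = [4, 7]
r2 m[φ4→X8] = [3, 9]
r2 m[φ5→X9] = [3, 4]
r2 m[X15→φ0] = [4, 7]
r2 m[X15→φ3] = [15, 8]
r2 m[X8→φ1] = [45, 162]
r2 m[X8→φ2] = [48, 108]
r2 m[X8→φ4] = [240, 216]
r2 m[X14→φ2] = [1, 1]
r2 m[X9→φ2] = [3, 4]
r2 m[X9→φ5] = [17, 16]
r2 m[X13→φ0] = [11, 17]
r2 m[X13→φ1] = [14, 9]
r3 m[φ0→X15] = [207, 100]
r3 m[φ0→X13] = [74, 42]
r3 m[φ1→X8] = [184, 123]
r3 m[φ1→X13] = [846, 1818]
r3 m[φ2→X8] = [50, 65]
r3 m[φ2→X14] = [1524, 7896]
r3 m[φ2→X9] = [1236, 1428]
r3 m[φ3→X15] = [4, 7]
r3 m[φ4→X8] = [3, 9]
r3 m[φ5→X9] = [3, 4]
r3 m[X15→φ0] = [4, 7]
r3 m[X15→φ3] = [15, 8]
r3 m[X8→φ1] = [45, 162]
r3 m[X8→φ2] = [48, 108]
r3 m[X8→φ4] = [240, 216]
r3 m[X14→φ2] = [1, 1]
r3 m[X9→φ2] = [3, 4]
r3 m[X9→φ5] = [17, 16]
r3 m[X13→φ0] = [11, 17]
r3 m[X13→φ1] = [14, 9]
r4 m[φ0→X15] = [207, 100]
r4 m[φ0→X13] = [74, 42]
r4 m[φ1→X8] = [184, 123]
r4 m[φ1→X13] = [846, 1818]
r4 m[φ2→X8] = [50, 65]
r4 m[φ2→X14] = [1524, 7896]
r4 m[φ2→X9] = [1236, 1428]
r4 m[φ3→X15] = [4, 7]
r4 m[φ4→X8] = [3, 9]
r4 m[φ5→X9] = [3, 4]
r4 m[X15→φ0] = [4, 7]
r4 m[X15→φ3] = [207, 100]
r4 m[X8→φ1] = [150, 585]
r4 m[X8→φ2] = [552, 1107]
r4 m[X8→φ4] = [9200, 7995]
r4 m[X14→φ2] = [1, 1]
r4 m[X9→φ2] = [3, 4]
r4 m[X9→φ5] = [1236, 1428]
r4 m[X13→φ0] = [846, 1818]
r4 m[X13→φ1] = [74, 42]
r5 m[φ0→X15] = [19494, 8712]
r5 m[φ0→X13] = [74, 42]
r5 m[φ1→X8] = [928, 600]
r5 m[φ1→X13] = [2955, 6465]
r5 m[φ2→X8] = [50, 65]
r5 m[φ2→X14] = [16041, 83514]
r5 m[φ2→X9] = [13269, 14937]
r5 m[φ3→X15] = [4, 7]
r5 m[φ4→X8] = [3, 9]
r5 m[φ5→X9] = [3, 4]
r5 m[X15→φ0] = [4, 7]
r5 m[X15→φ3] = [207, 100]
r5 m[X8→φ1] = [150, 585]
r5 m[X8→φ2] = [552, 1107]
r5 m[X8→φ4] = [9200, 7995]
r5 m[X14→φ2] = [1, 1]
r5 m[X9→φ2] = [3, 4]
r5 m[X9→φ5] = [1236, 1428]
r5 m[X13→φ0] = [846, 1818]
r5 m[X13→φ1] = [74, 42]
r6 m[φ0→X15] = [19494, 8712]
r6 m[φ0→X13] = [74, 42]
r6 m[φ1→X8] = [928, 600]
r6 m[φ1→X13] = [2955, 6465]
r6 m[φ2→X8] = [50, 65]
r6 m[φ2→X14] = [16041, 83514]
r6 m[φ2→X9] = [13269, 14937]
r6 m[φ3→X15] = [4, 7]
r6 m[φ4→X8] = [3, 9]
r6 m[φ5→X9] = [3, 4]
r6 m[X15→φ0] = [4, 7]
r6 m[X15→φ3] = [19494, 8712]
r6 m[X8→φ1] = [150, 585]
r6 m[X8→φ2] = [2784, 5400]
r6 m[X8→φ4] = [46400, 39000]
r6 m[X14→φ2] = [1, 1]
r6 m[X9→φ2] = [3, 4]
r6 m[X9→φ5] = [13269, 14937]
r6 m[X13→φ0] = [2955, 6465]
r6 m[X13→φ1] = [74, 42]
r7 m[φ0→X15] = [68895, 30660]
r7 m[φ0→X13] = [74, 42]
r7 m[φ1→X8] = [928, 600]
r7 m[φ1→X13] = [2955, 6465]
r7 m[φ2→X8] = [50, 65]
r7 m[φ2→X14] = [78888, 411312]
r7 m[φ2→X9] = [65640, 73320]
r7 m[φ3→X15] = [4, 7]
r7 m[φ4→X8] = [3, 9]
r7 m[φ5→X9] = [3, 4]
r7 m[X15→φ0] = [4, 7]
r7 m[X15→φ3] = [19494, 8712]
r7 m[X8→φ1] = [150, 585]
r7 m[X8→φ2] = [2784, 5400]
r7 m[X8→φ4] = [46400, 39000]
r7 m[X14→φ2] = [1, 1]
r7 m[X9→φ2] = [3, 4]
r7 m[X9→φ5] = [13269, 14937]
r7 m[X13→φ0] = [2955, 6465]
r7 m[X13→φ1] = [74, 42]
r8 m[φ0→X15] = [68895, 30660]
r8 m[φ0→X13] = [74, 42]
r8 m[φ1→X8] = [928, 600]
r8 m[φ1→X13] = [2955, 6465]
r8 m[φ2→X8] = [50, 65]
r8 m[φ2→X14] = [78888, 411312]
r8 m[φ2→X9] = [65640, 73320]
r8 m[φ3→X15] = [4, 7]
r8 m[φ4→X8] = [3, 9]
r8 m[φ5→X9] = [3, 4]
r8 m[X15→φ0] = [4, 7]
r8 m[X15→φ3] = [68895, 30660]
r8 m[X8→φ1] = [150, 585]
r8 m[X8→φ2] = [2784, 5400]
r8 m[X8→φ4] = [46400, 39000]
r8 m[X14→φ2] = [1, 1]
r8 m[X9→φ2] = [3, 4]
r8 m[X9→φ5] = [65640, 73320]
r8 m[X13→φ0] = [2955, 6465]
r8 m[X13→φ1] = [74, 42]
r9 m[φ0→X15] = [68895, 30660]
r9 m[φ0→X13] = [74, 42]
r9 m[φ1→X8] = [928, 600]
r9 m[φ1→X13] = [2955, 6465]
r9 m[φ2→X8] = [50, 65]
r9 m[φ2→X14] = [78888, 411312]
r9 m[φ2→X9] = [65640, 73320]
r9 m[φ3→X15] = [4, 7]
r9 m[φ4→X8] = [3, 9]
r9 m[φ5→X9] = [3, 4]
r9 m[X15→φ0] = [4, 7]
r9 m[X15→φ3] = [68895, 30660]
r9 m[X8→φ1] = [150, 585]
r9 m[X8→φ2] = [2784, 5400]
r9 m[X8→φ4] = [46400, 39000]
r9 m[X14→φ2] = [1, 1]
r9 m[X9→φ2] = [3, 4]
r9 m[X9→φ5] = [65640, 73320]
r9 m[X13→φ0] = [2955, 6465]
r9 m[X13→φ1] = [74, 42]
fixed point reached at round 9
b[X15] = ⊗ incoming = [275580, 214620]

b[X15] = [275580, 214620]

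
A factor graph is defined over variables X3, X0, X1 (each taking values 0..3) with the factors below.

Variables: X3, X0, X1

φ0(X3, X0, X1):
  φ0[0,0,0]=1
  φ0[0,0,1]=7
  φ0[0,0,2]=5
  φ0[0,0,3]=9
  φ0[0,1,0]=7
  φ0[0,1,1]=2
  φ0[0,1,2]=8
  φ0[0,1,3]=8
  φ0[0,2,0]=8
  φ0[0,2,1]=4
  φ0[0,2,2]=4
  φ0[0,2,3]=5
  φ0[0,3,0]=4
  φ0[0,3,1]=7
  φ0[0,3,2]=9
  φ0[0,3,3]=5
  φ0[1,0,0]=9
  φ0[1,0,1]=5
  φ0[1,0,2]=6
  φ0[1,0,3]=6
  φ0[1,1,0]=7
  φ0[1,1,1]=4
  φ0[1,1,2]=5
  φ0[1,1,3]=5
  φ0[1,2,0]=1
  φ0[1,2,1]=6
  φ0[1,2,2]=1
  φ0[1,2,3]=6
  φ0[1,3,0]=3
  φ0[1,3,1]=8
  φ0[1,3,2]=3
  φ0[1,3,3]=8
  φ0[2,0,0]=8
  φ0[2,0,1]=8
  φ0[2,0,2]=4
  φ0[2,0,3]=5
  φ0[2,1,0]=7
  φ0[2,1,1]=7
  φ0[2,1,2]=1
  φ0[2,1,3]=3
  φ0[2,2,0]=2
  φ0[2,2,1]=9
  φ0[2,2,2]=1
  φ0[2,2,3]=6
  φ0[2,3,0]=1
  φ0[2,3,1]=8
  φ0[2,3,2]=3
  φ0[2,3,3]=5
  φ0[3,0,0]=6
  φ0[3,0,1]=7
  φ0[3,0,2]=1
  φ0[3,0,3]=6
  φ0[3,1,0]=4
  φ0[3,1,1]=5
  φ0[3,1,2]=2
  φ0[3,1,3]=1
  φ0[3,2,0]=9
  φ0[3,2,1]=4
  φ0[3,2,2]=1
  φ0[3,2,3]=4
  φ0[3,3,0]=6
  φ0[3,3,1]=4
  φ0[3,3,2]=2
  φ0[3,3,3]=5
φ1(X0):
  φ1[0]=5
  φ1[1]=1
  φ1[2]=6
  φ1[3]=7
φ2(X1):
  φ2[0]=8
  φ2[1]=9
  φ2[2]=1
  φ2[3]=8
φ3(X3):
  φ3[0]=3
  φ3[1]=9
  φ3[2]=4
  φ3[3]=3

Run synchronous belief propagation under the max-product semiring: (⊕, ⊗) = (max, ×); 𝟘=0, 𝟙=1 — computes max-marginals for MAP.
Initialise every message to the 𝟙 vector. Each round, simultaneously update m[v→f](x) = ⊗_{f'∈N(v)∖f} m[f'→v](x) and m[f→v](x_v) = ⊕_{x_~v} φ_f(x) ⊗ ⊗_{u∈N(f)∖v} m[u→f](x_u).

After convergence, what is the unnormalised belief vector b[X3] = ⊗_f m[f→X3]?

b[X3] = [1323, 4536, 2016, 1296]

init: all messages = 𝟙 over 4 values
r1 m[φ0→X3] = [9, 9, 9, 9]
r1 m[φ0→X0] = [9, 8, 9, 9]
r1 m[φ0→X1] = [9, 9, 9, 9]
r1 m[φ1→X0] = [5, 1, 6, 7]
r1 m[φ2→X1] = [8, 9, 1, 8]
r1 m[φ3→X3] = [3, 9, 4, 3]
r1 m[X3→φ0] = [1, 1, 1, 1]
r1 m[X3→φ3] = [1, 1, 1, 1]
r1 m[X0→φ0] = [1, 1, 1, 1]
r1 m[X0→φ1] = [1, 1, 1, 1]
r1 m[X1→φ0] = [1, 1, 1, 1]
r1 m[X1→φ2] = [1, 1, 1, 1]
r2 m[φ0→X3] = [9, 9, 9, 9]
r2 m[φ0→X0] = [9, 8, 9, 9]
r2 m[φ0→X1] = [9, 9, 9, 9]
r2 m[φ1→X0] = [5, 1, 6, 7]
r2 m[φ2→X1] = [8, 9, 1, 8]
r2 m[φ3→X3] = [3, 9, 4, 3]
r2 m[X3→φ0] = [3, 9, 4, 3]
r2 m[X3→φ3] = [9, 9, 9, 9]
r2 m[X0→φ0] = [5, 1, 6, 7]
r2 m[X0→φ1] = [9, 8, 9, 9]
r2 m[X1→φ0] = [8, 9, 1, 8]
r2 m[X1→φ2] = [9, 9, 9, 9]
r3 m[φ0→X3] = [441, 504, 504, 432]
r3 m[φ0→X0] = [648, 504, 486, 648]
r3 m[φ0→X1] = [405, 504, 270, 504]
r3 m[φ1→X0] = [5, 1, 6, 7]
r3 m[φ2→X1] = [8, 9, 1, 8]
r3 m[φ3→X3] = [3, 9, 4, 3]
r3 m[X3→φ0] = [3, 9, 4, 3]
r3 m[X3→φ3] = [9, 9, 9, 9]
r3 m[X0→φ0] = [5, 1, 6, 7]
r3 m[X0→φ1] = [9, 8, 9, 9]
r3 m[X1→φ0] = [8, 9, 1, 8]
r3 m[X1→φ2] = [9, 9, 9, 9]
r4 m[φ0→X3] = [441, 504, 504, 432]
r4 m[φ0→X0] = [648, 504, 486, 648]
r4 m[φ0→X1] = [405, 504, 270, 504]
r4 m[φ1→X0] = [5, 1, 6, 7]
r4 m[φ2→X1] = [8, 9, 1, 8]
r4 m[φ3→X3] = [3, 9, 4, 3]
r4 m[X3→φ0] = [3, 9, 4, 3]
r4 m[X3→φ3] = [441, 504, 504, 432]
r4 m[X0→φ0] = [5, 1, 6, 7]
r4 m[X0→φ1] = [648, 504, 486, 648]
r4 m[X1→φ0] = [8, 9, 1, 8]
r4 m[X1→φ2] = [405, 504, 270, 504]
r5 m[φ0→X3] = [441, 504, 504, 432]
r5 m[φ0→X0] = [648, 504, 486, 648]
r5 m[φ0→X1] = [405, 504, 270, 504]
r5 m[φ1→X0] = [5, 1, 6, 7]
r5 m[φ2→X1] = [8, 9, 1, 8]
r5 m[φ3→X3] = [3, 9, 4, 3]
r5 m[X3→φ0] = [3, 9, 4, 3]
r5 m[X3→φ3] = [441, 504, 504, 432]
r5 m[X0→φ0] = [5, 1, 6, 7]
r5 m[X0→φ1] = [648, 504, 486, 648]
r5 m[X1→φ0] = [8, 9, 1, 8]
r5 m[X1→φ2] = [405, 504, 270, 504]
fixed point reached at round 5
b[X3] = ⊗ incoming = [1323, 4536, 2016, 1296]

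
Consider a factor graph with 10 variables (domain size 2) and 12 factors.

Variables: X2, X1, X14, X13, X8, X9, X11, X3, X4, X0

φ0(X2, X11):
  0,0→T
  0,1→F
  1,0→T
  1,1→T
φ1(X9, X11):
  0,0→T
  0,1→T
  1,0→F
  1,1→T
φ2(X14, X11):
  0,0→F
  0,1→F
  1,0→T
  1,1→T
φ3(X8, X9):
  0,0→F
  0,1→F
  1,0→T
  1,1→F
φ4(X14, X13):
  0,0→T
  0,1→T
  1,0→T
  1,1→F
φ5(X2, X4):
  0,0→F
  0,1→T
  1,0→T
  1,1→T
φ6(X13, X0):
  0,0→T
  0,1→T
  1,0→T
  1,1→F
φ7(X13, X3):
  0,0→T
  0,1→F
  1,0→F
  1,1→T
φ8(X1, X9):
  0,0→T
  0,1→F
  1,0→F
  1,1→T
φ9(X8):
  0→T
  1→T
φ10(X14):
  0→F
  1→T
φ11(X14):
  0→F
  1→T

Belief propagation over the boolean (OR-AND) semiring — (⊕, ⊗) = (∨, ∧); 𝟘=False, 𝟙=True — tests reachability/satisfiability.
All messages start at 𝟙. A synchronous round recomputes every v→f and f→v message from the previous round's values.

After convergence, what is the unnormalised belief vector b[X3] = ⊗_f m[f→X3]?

init: all messages = 𝟙 over 2 values
r1 m[φ0→X2] = [T, T]
r1 m[φ0→X11] = [T, T]
r1 m[φ1→X9] = [T, T]
r1 m[φ1→X11] = [T, T]
r1 m[φ2→X14] = [F, T]
r1 m[φ2→X11] = [T, T]
r1 m[φ3→X8] = [F, T]
r1 m[φ3→X9] = [T, F]
r1 m[φ4→X14] = [T, T]
r1 m[φ4→X13] = [T, T]
r1 m[φ5→X2] = [T, T]
r1 m[φ5→X4] = [T, T]
r1 m[φ6→X13] = [T, T]
r1 m[φ6→X0] = [T, T]
r1 m[φ7→X13] = [T, T]
r1 m[φ7→X3] = [T, T]
r1 m[φ8→X1] = [T, T]
r1 m[φ8→X9] = [T, T]
r1 m[φ9→X8] = [T, T]
r1 m[φ10→X14] = [F, T]
r1 m[φ11→X14] = [F, T]
r1 m[X2→φ0] = [T, T]
r1 m[X2→φ5] = [T, T]
r1 m[X1→φ8] = [T, T]
r1 m[X14→φ2] = [T, T]
r1 m[X14→φ4] = [T, T]
r1 m[X14→φ10] = [T, T]
r1 m[X14→φ11] = [T, T]
r1 m[X13→φ4] = [T, T]
r1 m[X13→φ6] = [T, T]
r1 m[X13→φ7] = [T, T]
r1 m[X8→φ3] = [T, T]
r1 m[X8→φ9] = [T, T]
r1 m[X9→φ1] = [T, T]
r1 m[X9→φ3] = [T, T]
r1 m[X9→φ8] = [T, T]
r1 m[X11→φ0] = [T, T]
r1 m[X11→φ1] = [T, T]
r1 m[X11→φ2] = [T, T]
r1 m[X3→φ7] = [T, T]
r1 m[X4→φ5] = [T, T]
r1 m[X0→φ6] = [T, T]
r2 m[φ0→X2] = [T, T]
r2 m[φ0→X11] = [T, T]
r2 m[φ1→X9] = [T, T]
r2 m[φ1→X11] = [T, T]
r2 m[φ2→X14] = [F, T]
r2 m[φ2→X11] = [T, T]
r2 m[φ3→X8] = [F, T]
r2 m[φ3→X9] = [T, F]
r2 m[φ4→X14] = [T, T]
r2 m[φ4→X13] = [T, T]
r2 m[φ5→X2] = [T, T]
r2 m[φ5→X4] = [T, T]
r2 m[φ6→X13] = [T, T]
r2 m[φ6→X0] = [T, T]
r2 m[φ7→X13] = [T, T]
r2 m[φ7→X3] = [T, T]
r2 m[φ8→X1] = [T, T]
r2 m[φ8→X9] = [T, T]
r2 m[φ9→X8] = [T, T]
r2 m[φ10→X14] = [F, T]
r2 m[φ11→X14] = [F, T]
r2 m[X2→φ0] = [T, T]
r2 m[X2→φ5] = [T, T]
r2 m[X1→φ8] = [T, T]
r2 m[X14→φ2] = [F, T]
r2 m[X14→φ4] = [F, T]
r2 m[X14→φ10] = [F, T]
r2 m[X14→φ11] = [F, T]
r2 m[X13→φ4] = [T, T]
r2 m[X13→φ6] = [T, T]
r2 m[X13→φ7] = [T, T]
r2 m[X8→φ3] = [T, T]
r2 m[X8→φ9] = [F, T]
r2 m[X9→φ1] = [T, F]
r2 m[X9→φ3] = [T, T]
r2 m[X9→φ8] = [T, F]
r2 m[X11→φ0] = [T, T]
r2 m[X11→φ1] = [T, T]
r2 m[X11→φ2] = [T, T]
r2 m[X3→φ7] = [T, T]
r2 m[X4→φ5] = [T, T]
r2 m[X0→φ6] = [T, T]
r3 m[φ0→X2] = [T, T]
r3 m[φ0→X11] = [T, T]
r3 m[φ1→X9] = [T, T]
r3 m[φ1→X11] = [T, T]
r3 m[φ2→X14] = [F, T]
r3 m[φ2→X11] = [T, T]
r3 m[φ3→X8] = [F, T]
r3 m[φ3→X9] = [T, F]
r3 m[φ4→X14] = [T, T]
r3 m[φ4→X13] = [T, F]
r3 m[φ5→X2] = [T, T]
r3 m[φ5→X4] = [T, T]
r3 m[φ6→X13] = [T, T]
r3 m[φ6→X0] = [T, T]
r3 m[φ7→X13] = [T, T]
r3 m[φ7→X3] = [T, T]
r3 m[φ8→X1] = [T, F]
r3 m[φ8→X9] = [T, T]
r3 m[φ9→X8] = [T, T]
r3 m[φ10→X14] = [F, T]
r3 m[φ11→X14] = [F, T]
r3 m[X2→φ0] = [T, T]
r3 m[X2→φ5] = [T, T]
r3 m[X1→φ8] = [T, T]
r3 m[X14→φ2] = [F, T]
r3 m[X14→φ4] = [F, T]
r3 m[X14→φ10] = [F, T]
r3 m[X14→φ11] = [F, T]
r3 m[X13→φ4] = [T, T]
r3 m[X13→φ6] = [T, T]
r3 m[X13→φ7] = [T, T]
r3 m[X8→φ3] = [T, T]
r3 m[X8→φ9] = [F, T]
r3 m[X9→φ1] = [T, F]
r3 m[X9→φ3] = [T, T]
r3 m[X9→φ8] = [T, F]
r3 m[X11→φ0] = [T, T]
r3 m[X11→φ1] = [T, T]
r3 m[X11→φ2] = [T, T]
r3 m[X3→φ7] = [T, T]
r3 m[X4→φ5] = [T, T]
r3 m[X0→φ6] = [T, T]
r4 m[φ0→X2] = [T, T]
r4 m[φ0→X11] = [T, T]
r4 m[φ1→X9] = [T, T]
r4 m[φ1→X11] = [T, T]
r4 m[φ2→X14] = [F, T]
r4 m[φ2→X11] = [T, T]
r4 m[φ3→X8] = [F, T]
r4 m[φ3→X9] = [T, F]
r4 m[φ4→X14] = [T, T]
r4 m[φ4→X13] = [T, F]
r4 m[φ5→X2] = [T, T]
r4 m[φ5→X4] = [T, T]
r4 m[φ6→X13] = [T, T]
r4 m[φ6→X0] = [T, T]
r4 m[φ7→X13] = [T, T]
r4 m[φ7→X3] = [T, T]
r4 m[φ8→X1] = [T, F]
r4 m[φ8→X9] = [T, T]
r4 m[φ9→X8] = [T, T]
r4 m[φ10→X14] = [F, T]
r4 m[φ11→X14] = [F, T]
r4 m[X2→φ0] = [T, T]
r4 m[X2→φ5] = [T, T]
r4 m[X1→φ8] = [T, T]
r4 m[X14→φ2] = [F, T]
r4 m[X14→φ4] = [F, T]
r4 m[X14→φ10] = [F, T]
r4 m[X14→φ11] = [F, T]
r4 m[X13→φ4] = [T, T]
r4 m[X13→φ6] = [T, F]
r4 m[X13→φ7] = [T, F]
r4 m[X8→φ3] = [T, T]
r4 m[X8→φ9] = [F, T]
r4 m[X9→φ1] = [T, F]
r4 m[X9→φ3] = [T, T]
r4 m[X9→φ8] = [T, F]
r4 m[X11→φ0] = [T, T]
r4 m[X11→φ1] = [T, T]
r4 m[X11→φ2] = [T, T]
r4 m[X3→φ7] = [T, T]
r4 m[X4→φ5] = [T, T]
r4 m[X0→φ6] = [T, T]
r5 m[φ0→X2] = [T, T]
r5 m[φ0→X11] = [T, T]
r5 m[φ1→X9] = [T, T]
r5 m[φ1→X11] = [T, T]
r5 m[φ2→X14] = [F, T]
r5 m[φ2→X11] = [T, T]
r5 m[φ3→X8] = [F, T]
r5 m[φ3→X9] = [T, F]
r5 m[φ4→X14] = [T, T]
r5 m[φ4→X13] = [T, F]
r5 m[φ5→X2] = [T, T]
r5 m[φ5→X4] = [T, T]
r5 m[φ6→X13] = [T, T]
r5 m[φ6→X0] = [T, T]
r5 m[φ7→X13] = [T, T]
r5 m[φ7→X3] = [T, F]
r5 m[φ8→X1] = [T, F]
r5 m[φ8→X9] = [T, T]
r5 m[φ9→X8] = [T, T]
r5 m[φ10→X14] = [F, T]
r5 m[φ11→X14] = [F, T]
r5 m[X2→φ0] = [T, T]
r5 m[X2→φ5] = [T, T]
r5 m[X1→φ8] = [T, T]
r5 m[X14→φ2] = [F, T]
r5 m[X14→φ4] = [F, T]
r5 m[X14→φ10] = [F, T]
r5 m[X14→φ11] = [F, T]
r5 m[X13→φ4] = [T, T]
r5 m[X13→φ6] = [T, F]
r5 m[X13→φ7] = [T, F]
r5 m[X8→φ3] = [T, T]
r5 m[X8→φ9] = [F, T]
r5 m[X9→φ1] = [T, F]
r5 m[X9→φ3] = [T, T]
r5 m[X9→φ8] = [T, F]
r5 m[X11→φ0] = [T, T]
r5 m[X11→φ1] = [T, T]
r5 m[X11→φ2] = [T, T]
r5 m[X3→φ7] = [T, T]
r5 m[X4→φ5] = [T, T]
r5 m[X0→φ6] = [T, T]
r6 m[φ0→X2] = [T, T]
r6 m[φ0→X11] = [T, T]
r6 m[φ1→X9] = [T, T]
r6 m[φ1→X11] = [T, T]
r6 m[φ2→X14] = [F, T]
r6 m[φ2→X11] = [T, T]
r6 m[φ3→X8] = [F, T]
r6 m[φ3→X9] = [T, F]
r6 m[φ4→X14] = [T, T]
r6 m[φ4→X13] = [T, F]
r6 m[φ5→X2] = [T, T]
r6 m[φ5→X4] = [T, T]
r6 m[φ6→X13] = [T, T]
r6 m[φ6→X0] = [T, T]
r6 m[φ7→X13] = [T, T]
r6 m[φ7→X3] = [T, F]
r6 m[φ8→X1] = [T, F]
r6 m[φ8→X9] = [T, T]
r6 m[φ9→X8] = [T, T]
r6 m[φ10→X14] = [F, T]
r6 m[φ11→X14] = [F, T]
r6 m[X2→φ0] = [T, T]
r6 m[X2→φ5] = [T, T]
r6 m[X1→φ8] = [T, T]
r6 m[X14→φ2] = [F, T]
r6 m[X14→φ4] = [F, T]
r6 m[X14→φ10] = [F, T]
r6 m[X14→φ11] = [F, T]
r6 m[X13→φ4] = [T, T]
r6 m[X13→φ6] = [T, F]
r6 m[X13→φ7] = [T, F]
r6 m[X8→φ3] = [T, T]
r6 m[X8→φ9] = [F, T]
r6 m[X9→φ1] = [T, F]
r6 m[X9→φ3] = [T, T]
r6 m[X9→φ8] = [T, F]
r6 m[X11→φ0] = [T, T]
r6 m[X11→φ1] = [T, T]
r6 m[X11→φ2] = [T, T]
r6 m[X3→φ7] = [T, T]
r6 m[X4→φ5] = [T, T]
r6 m[X0→φ6] = [T, T]
fixed point reached at round 6
b[X3] = ⊗ incoming = [T, F]

b[X3] = [T, F]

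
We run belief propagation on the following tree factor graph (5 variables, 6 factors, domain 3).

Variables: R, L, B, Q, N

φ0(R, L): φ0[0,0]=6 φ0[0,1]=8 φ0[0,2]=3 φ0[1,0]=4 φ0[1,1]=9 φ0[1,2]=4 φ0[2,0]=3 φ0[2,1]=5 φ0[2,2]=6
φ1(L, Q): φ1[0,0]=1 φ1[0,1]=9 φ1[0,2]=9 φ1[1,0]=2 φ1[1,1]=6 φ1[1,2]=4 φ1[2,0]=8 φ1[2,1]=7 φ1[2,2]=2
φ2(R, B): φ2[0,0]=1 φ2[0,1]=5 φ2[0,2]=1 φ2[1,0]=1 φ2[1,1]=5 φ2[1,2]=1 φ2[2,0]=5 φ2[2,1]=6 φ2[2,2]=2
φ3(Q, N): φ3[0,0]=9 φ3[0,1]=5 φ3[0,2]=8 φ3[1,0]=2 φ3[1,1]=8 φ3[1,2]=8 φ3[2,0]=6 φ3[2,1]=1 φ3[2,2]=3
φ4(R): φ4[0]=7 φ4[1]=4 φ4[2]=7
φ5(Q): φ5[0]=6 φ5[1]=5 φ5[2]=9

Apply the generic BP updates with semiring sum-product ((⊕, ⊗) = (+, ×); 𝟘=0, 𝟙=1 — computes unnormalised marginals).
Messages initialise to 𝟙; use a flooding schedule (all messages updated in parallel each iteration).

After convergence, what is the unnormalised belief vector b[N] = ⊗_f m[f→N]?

init: all messages = 𝟙 over 3 values
r1 m[φ0→R] = [17, 17, 14]
r1 m[φ0→L] = [13, 22, 13]
r1 m[φ1→L] = [19, 12, 17]
r1 m[φ1→Q] = [11, 22, 15]
r1 m[φ2→R] = [7, 7, 13]
r1 m[φ2→B] = [7, 16, 4]
r1 m[φ3→Q] = [22, 18, 10]
r1 m[φ3→N] = [17, 14, 19]
r1 m[φ4→R] = [7, 4, 7]
r1 m[φ5→Q] = [6, 5, 9]
r1 m[R→φ0] = [1, 1, 1]
r1 m[R→φ2] = [1, 1, 1]
r1 m[R→φ4] = [1, 1, 1]
r1 m[L→φ0] = [1, 1, 1]
r1 m[L→φ1] = [1, 1, 1]
r1 m[B→φ2] = [1, 1, 1]
r1 m[Q→φ1] = [1, 1, 1]
r1 m[Q→φ3] = [1, 1, 1]
r1 m[Q→φ5] = [1, 1, 1]
r1 m[N→φ3] = [1, 1, 1]
r2 m[φ0→R] = [17, 17, 14]
r2 m[φ0→L] = [13, 22, 13]
r2 m[φ1→L] = [19, 12, 17]
r2 m[φ1→Q] = [11, 22, 15]
r2 m[φ2→R] = [7, 7, 13]
r2 m[φ2→B] = [7, 16, 4]
r2 m[φ3→Q] = [22, 18, 10]
r2 m[φ3→N] = [17, 14, 19]
r2 m[φ4→R] = [7, 4, 7]
r2 m[φ5→Q] = [6, 5, 9]
r2 m[R→φ0] = [49, 28, 91]
r2 m[R→φ2] = [119, 68, 98]
r2 m[R→φ4] = [119, 119, 182]
r2 m[L→φ0] = [19, 12, 17]
r2 m[L→φ1] = [13, 22, 13]
r2 m[B→φ2] = [1, 1, 1]
r2 m[Q→φ1] = [132, 90, 90]
r2 m[Q→φ3] = [66, 110, 135]
r2 m[Q→φ5] = [242, 396, 150]
r2 m[N→φ3] = [1, 1, 1]
r3 m[φ0→R] = [261, 252, 219]
r3 m[φ0→L] = [679, 1099, 805]
r3 m[φ1→L] = [1752, 1164, 1866]
r3 m[φ1→Q] = [161, 340, 231]
r3 m[φ2→R] = [7, 7, 13]
r3 m[φ2→B] = [677, 1523, 383]
r3 m[φ3→Q] = [22, 18, 10]
r3 m[φ3→N] = [1624, 1345, 1813]
r3 m[φ4→R] = [7, 4, 7]
r3 m[φ5→Q] = [6, 5, 9]
r3 m[R→φ0] = [49, 28, 91]
r3 m[R→φ2] = [119, 68, 98]
r3 m[R→φ4] = [119, 119, 182]
r3 m[L→φ0] = [19, 12, 17]
r3 m[L→φ1] = [13, 22, 13]
r3 m[B→φ2] = [1, 1, 1]
r3 m[Q→φ1] = [132, 90, 90]
r3 m[Q→φ3] = [66, 110, 135]
r3 m[Q→φ5] = [242, 396, 150]
r3 m[N→φ3] = [1, 1, 1]
r4 m[φ0→R] = [261, 252, 219]
r4 m[φ0→L] = [679, 1099, 805]
r4 m[φ1→L] = [1752, 1164, 1866]
r4 m[φ1→Q] = [161, 340, 231]
r4 m[φ2→R] = [7, 7, 13]
r4 m[φ2→B] = [677, 1523, 383]
r4 m[φ3→Q] = [22, 18, 10]
r4 m[φ3→N] = [1624, 1345, 1813]
r4 m[φ4→R] = [7, 4, 7]
r4 m[φ5→Q] = [6, 5, 9]
r4 m[R→φ0] = [49, 28, 91]
r4 m[R→φ2] = [1827, 1008, 1533]
r4 m[R→φ4] = [1827, 1764, 2847]
r4 m[L→φ0] = [1752, 1164, 1866]
r4 m[L→φ1] = [679, 1099, 805]
r4 m[B→φ2] = [1, 1, 1]
r4 m[Q→φ1] = [132, 90, 90]
r4 m[Q→φ3] = [966, 1700, 2079]
r4 m[Q→φ5] = [3542, 6120, 2310]
r4 m[N→φ3] = [1, 1, 1]
r5 m[φ0→R] = [25422, 24948, 22272]
r5 m[φ0→L] = [679, 1099, 805]
r5 m[φ1→L] = [1752, 1164, 1866]
r5 m[φ1→Q] = [9317, 18340, 12117]
r5 m[φ2→R] = [7, 7, 13]
r5 m[φ2→B] = [10500, 23373, 5901]
r5 m[φ3→Q] = [22, 18, 10]
r5 m[φ3→N] = [24568, 20509, 27565]
r5 m[φ4→R] = [7, 4, 7]
r5 m[φ5→Q] = [6, 5, 9]
r5 m[R→φ0] = [49, 28, 91]
r5 m[R→φ2] = [1827, 1008, 1533]
r5 m[R→φ4] = [1827, 1764, 2847]
r5 m[L→φ0] = [1752, 1164, 1866]
r5 m[L→φ1] = [679, 1099, 805]
r5 m[B→φ2] = [1, 1, 1]
r5 m[Q→φ1] = [132, 90, 90]
r5 m[Q→φ3] = [966, 1700, 2079]
r5 m[Q→φ5] = [3542, 6120, 2310]
r5 m[N→φ3] = [1, 1, 1]
r6 m[φ0→R] = [25422, 24948, 22272]
r6 m[φ0→L] = [679, 1099, 805]
r6 m[φ1→L] = [1752, 1164, 1866]
r6 m[φ1→Q] = [9317, 18340, 12117]
r6 m[φ2→R] = [7, 7, 13]
r6 m[φ2→B] = [10500, 23373, 5901]
r6 m[φ3→Q] = [22, 18, 10]
r6 m[φ3→N] = [24568, 20509, 27565]
r6 m[φ4→R] = [7, 4, 7]
r6 m[φ5→Q] = [6, 5, 9]
r6 m[R→φ0] = [49, 28, 91]
r6 m[R→φ2] = [177954, 99792, 155904]
r6 m[R→φ4] = [177954, 174636, 289536]
r6 m[L→φ0] = [1752, 1164, 1866]
r6 m[L→φ1] = [679, 1099, 805]
r6 m[B→φ2] = [1, 1, 1]
r6 m[Q→φ1] = [132, 90, 90]
r6 m[Q→φ3] = [55902, 91700, 109053]
r6 m[Q→φ5] = [204974, 330120, 121170]
r6 m[N→φ3] = [1, 1, 1]
r7 m[φ0→R] = [25422, 24948, 22272]
r7 m[φ0→L] = [679, 1099, 805]
r7 m[φ1→L] = [1752, 1164, 1866]
r7 m[φ1→Q] = [9317, 18340, 12117]
r7 m[φ2→R] = [7, 7, 13]
r7 m[φ2→B] = [1057266, 2324154, 589554]
r7 m[φ3→Q] = [22, 18, 10]
r7 m[φ3→N] = [1340836, 1122163, 1507975]
r7 m[φ4→R] = [7, 4, 7]
r7 m[φ5→Q] = [6, 5, 9]
r7 m[R→φ0] = [49, 28, 91]
r7 m[R→φ2] = [177954, 99792, 155904]
r7 m[R→φ4] = [177954, 174636, 289536]
r7 m[L→φ0] = [1752, 1164, 1866]
r7 m[L→φ1] = [679, 1099, 805]
r7 m[B→φ2] = [1, 1, 1]
r7 m[Q→φ1] = [132, 90, 90]
r7 m[Q→φ3] = [55902, 91700, 109053]
r7 m[Q→φ5] = [204974, 330120, 121170]
r7 m[N→φ3] = [1, 1, 1]
r8 m[φ0→R] = [25422, 24948, 22272]
r8 m[φ0→L] = [679, 1099, 805]
r8 m[φ1→L] = [1752, 1164, 1866]
r8 m[φ1→Q] = [9317, 18340, 12117]
r8 m[φ2→R] = [7, 7, 13]
r8 m[φ2→B] = [1057266, 2324154, 589554]
r8 m[φ3→Q] = [22, 18, 10]
r8 m[φ3→N] = [1340836, 1122163, 1507975]
r8 m[φ4→R] = [7, 4, 7]
r8 m[φ5→Q] = [6, 5, 9]
r8 m[R→φ0] = [49, 28, 91]
r8 m[R→φ2] = [177954, 99792, 155904]
r8 m[R→φ4] = [177954, 174636, 289536]
r8 m[L→φ0] = [1752, 1164, 1866]
r8 m[L→φ1] = [679, 1099, 805]
r8 m[B→φ2] = [1, 1, 1]
r8 m[Q→φ1] = [132, 90, 90]
r8 m[Q→φ3] = [55902, 91700, 109053]
r8 m[Q→φ5] = [204974, 330120, 121170]
r8 m[N→φ3] = [1, 1, 1]
fixed point reached at round 8
b[N] = ⊗ incoming = [1340836, 1122163, 1507975]

b[N] = [1340836, 1122163, 1507975]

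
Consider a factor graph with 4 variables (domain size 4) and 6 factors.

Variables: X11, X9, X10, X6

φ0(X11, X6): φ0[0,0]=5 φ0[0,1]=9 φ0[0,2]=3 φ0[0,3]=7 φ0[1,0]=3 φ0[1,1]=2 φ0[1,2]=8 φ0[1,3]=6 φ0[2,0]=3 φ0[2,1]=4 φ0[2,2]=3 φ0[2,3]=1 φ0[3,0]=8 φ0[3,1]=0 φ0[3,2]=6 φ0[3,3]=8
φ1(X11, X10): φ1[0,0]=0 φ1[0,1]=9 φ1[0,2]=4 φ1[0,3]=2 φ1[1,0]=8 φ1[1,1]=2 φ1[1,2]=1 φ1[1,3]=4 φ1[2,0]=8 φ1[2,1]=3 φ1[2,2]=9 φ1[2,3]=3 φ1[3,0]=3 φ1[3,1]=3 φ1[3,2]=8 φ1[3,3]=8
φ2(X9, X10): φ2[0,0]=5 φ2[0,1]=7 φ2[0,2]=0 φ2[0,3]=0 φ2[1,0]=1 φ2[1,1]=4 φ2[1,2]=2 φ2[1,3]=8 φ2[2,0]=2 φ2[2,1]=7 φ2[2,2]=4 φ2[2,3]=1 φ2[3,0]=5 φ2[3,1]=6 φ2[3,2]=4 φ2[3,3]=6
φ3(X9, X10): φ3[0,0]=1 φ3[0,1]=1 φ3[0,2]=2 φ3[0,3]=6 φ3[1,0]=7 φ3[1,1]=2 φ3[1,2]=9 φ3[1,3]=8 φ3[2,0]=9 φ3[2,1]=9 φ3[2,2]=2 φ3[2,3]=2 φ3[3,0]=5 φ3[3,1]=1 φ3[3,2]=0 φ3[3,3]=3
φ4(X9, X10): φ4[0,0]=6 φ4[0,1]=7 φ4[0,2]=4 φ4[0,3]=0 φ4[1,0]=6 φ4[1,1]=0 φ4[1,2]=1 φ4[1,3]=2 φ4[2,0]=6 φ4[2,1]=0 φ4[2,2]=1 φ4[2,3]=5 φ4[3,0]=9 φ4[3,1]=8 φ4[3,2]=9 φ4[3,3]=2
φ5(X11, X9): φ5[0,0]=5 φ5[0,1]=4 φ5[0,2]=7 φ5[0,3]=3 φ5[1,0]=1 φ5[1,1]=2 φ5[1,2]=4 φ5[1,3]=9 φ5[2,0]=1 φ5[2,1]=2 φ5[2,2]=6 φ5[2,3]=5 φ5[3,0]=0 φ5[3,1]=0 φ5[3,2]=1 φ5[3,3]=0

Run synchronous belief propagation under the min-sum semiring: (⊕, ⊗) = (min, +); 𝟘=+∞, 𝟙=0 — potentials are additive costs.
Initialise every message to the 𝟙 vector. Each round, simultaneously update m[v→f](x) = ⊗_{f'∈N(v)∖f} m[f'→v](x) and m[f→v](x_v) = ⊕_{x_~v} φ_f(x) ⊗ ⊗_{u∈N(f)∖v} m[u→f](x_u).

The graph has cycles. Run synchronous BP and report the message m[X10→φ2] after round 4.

message @ round 4 = [11, 7, 10, 10]

init: all messages = 𝟙 over 4 values
r1 m[φ0→X11] = [3, 2, 1, 0]
r1 m[φ0→X6] = [3, 0, 3, 1]
r1 m[φ1→X11] = [0, 1, 3, 3]
r1 m[φ1→X10] = [0, 2, 1, 2]
r1 m[φ2→X9] = [0, 1, 1, 4]
r1 m[φ2→X10] = [1, 4, 0, 0]
r1 m[φ3→X9] = [1, 2, 2, 0]
r1 m[φ3→X10] = [1, 1, 0, 2]
r1 m[φ4→X9] = [0, 0, 0, 2]
r1 m[φ4→X10] = [6, 0, 1, 0]
r1 m[φ5→X11] = [3, 1, 1, 0]
r1 m[φ5→X9] = [0, 0, 1, 0]
r1 m[X11→φ0] = [0, 0, 0, 0]
r1 m[X11→φ1] = [0, 0, 0, 0]
r1 m[X11→φ5] = [0, 0, 0, 0]
r1 m[X9→φ2] = [0, 0, 0, 0]
r1 m[X9→φ3] = [0, 0, 0, 0]
r1 m[X9→φ4] = [0, 0, 0, 0]
r1 m[X9→φ5] = [0, 0, 0, 0]
r1 m[X10→φ1] = [0, 0, 0, 0]
r1 m[X10→φ2] = [0, 0, 0, 0]
r1 m[X10→φ3] = [0, 0, 0, 0]
r1 m[X10→φ4] = [0, 0, 0, 0]
r1 m[X6→φ0] = [0, 0, 0, 0]
r2 m[φ0→X11] = [3, 2, 1, 0]
r2 m[φ0→X6] = [3, 0, 3, 1]
r2 m[φ1→X11] = [0, 1, 3, 3]
r2 m[φ1→X10] = [0, 2, 1, 2]
r2 m[φ2→X9] = [0, 1, 1, 4]
r2 m[φ2→X10] = [1, 4, 0, 0]
r2 m[φ3→X9] = [1, 2, 2, 0]
r2 m[φ3→X10] = [1, 1, 0, 2]
r2 m[φ4→X9] = [0, 0, 0, 2]
r2 m[φ4→X10] = [6, 0, 1, 0]
r2 m[φ5→X11] = [3, 1, 1, 0]
r2 m[φ5→X9] = [0, 0, 1, 0]
r2 m[X11→φ0] = [3, 2, 4, 3]
r2 m[X11→φ1] = [6, 3, 2, 0]
r2 m[X11→φ5] = [3, 3, 4, 3]
r2 m[X9→φ2] = [1, 2, 3, 2]
r2 m[X9→φ3] = [0, 1, 2, 6]
r2 m[X9→φ4] = [1, 3, 4, 4]
r2 m[X9→φ5] = [1, 3, 3, 6]
r2 m[X10→φ1] = [8, 5, 1, 2]
r2 m[X10→φ2] = [7, 3, 2, 4]
r2 m[X10→φ3] = [7, 6, 2, 2]
r2 m[X10→φ4] = [2, 7, 1, 4]
r2 m[X6→φ0] = [0, 0, 0, 0]
r3 m[φ0→X11] = [3, 2, 1, 0]
r3 m[φ0→X6] = [5, 3, 6, 5]
r3 m[φ1→X11] = [4, 2, 5, 8]
r3 m[φ1→X10] = [3, 3, 4, 5]
r3 m[φ2→X9] = [2, 4, 5, 6]
r3 m[φ2→X10] = [3, 6, 1, 1]
r3 m[φ3→X9] = [4, 8, 4, 2]
r3 m[φ3→X10] = [1, 1, 2, 4]
r3 m[φ4→X9] = [4, 2, 2, 6]
r3 m[φ4→X10] = [7, 3, 4, 1]
r3 m[φ5→X11] = [6, 2, 2, 1]
r3 m[φ5→X9] = [3, 3, 4, 3]
r3 m[X11→φ0] = [3, 2, 4, 3]
r3 m[X11→φ1] = [6, 3, 2, 0]
r3 m[X11→φ5] = [3, 3, 4, 3]
r3 m[X9→φ2] = [1, 2, 3, 2]
r3 m[X9→φ3] = [0, 1, 2, 6]
r3 m[X9→φ4] = [1, 3, 4, 4]
r3 m[X9→φ5] = [1, 3, 3, 6]
r3 m[X10→φ1] = [8, 5, 1, 2]
r3 m[X10→φ2] = [7, 3, 2, 4]
r3 m[X10→φ3] = [7, 6, 2, 2]
r3 m[X10→φ4] = [2, 7, 1, 4]
r3 m[X6→φ0] = [0, 0, 0, 0]
r4 m[φ0→X11] = [3, 2, 1, 0]
r4 m[φ0→X6] = [5, 3, 6, 5]
r4 m[φ1→X11] = [4, 2, 5, 8]
r4 m[φ1→X10] = [3, 3, 4, 5]
r4 m[φ2→X9] = [2, 4, 5, 6]
r4 m[φ2→X10] = [3, 6, 1, 1]
r4 m[φ3→X9] = [4, 8, 4, 2]
r4 m[φ3→X10] = [1, 1, 2, 4]
r4 m[φ4→X9] = [4, 2, 2, 6]
r4 m[φ4→X10] = [7, 3, 4, 1]
r4 m[φ5→X11] = [6, 2, 2, 1]
r4 m[φ5→X9] = [3, 3, 4, 3]
r4 m[X11→φ0] = [10, 4, 7, 9]
r4 m[X11→φ1] = [9, 4, 3, 1]
r4 m[X11→φ5] = [7, 4, 6, 8]
r4 m[X9→φ2] = [11, 13, 10, 11]
r4 m[X9→φ3] = [9, 9, 11, 15]
r4 m[X9→φ4] = [9, 15, 13, 11]
r4 m[X9→φ5] = [10, 14, 11, 14]
r4 m[X10→φ1] = [11, 10, 7, 6]
r4 m[X10→φ2] = [11, 7, 10, 10]
r4 m[X10→φ3] = [13, 12, 9, 7]
r4 m[X10→φ4] = [7, 10, 7, 10]
r4 m[X6→φ0] = [0, 0, 0, 0]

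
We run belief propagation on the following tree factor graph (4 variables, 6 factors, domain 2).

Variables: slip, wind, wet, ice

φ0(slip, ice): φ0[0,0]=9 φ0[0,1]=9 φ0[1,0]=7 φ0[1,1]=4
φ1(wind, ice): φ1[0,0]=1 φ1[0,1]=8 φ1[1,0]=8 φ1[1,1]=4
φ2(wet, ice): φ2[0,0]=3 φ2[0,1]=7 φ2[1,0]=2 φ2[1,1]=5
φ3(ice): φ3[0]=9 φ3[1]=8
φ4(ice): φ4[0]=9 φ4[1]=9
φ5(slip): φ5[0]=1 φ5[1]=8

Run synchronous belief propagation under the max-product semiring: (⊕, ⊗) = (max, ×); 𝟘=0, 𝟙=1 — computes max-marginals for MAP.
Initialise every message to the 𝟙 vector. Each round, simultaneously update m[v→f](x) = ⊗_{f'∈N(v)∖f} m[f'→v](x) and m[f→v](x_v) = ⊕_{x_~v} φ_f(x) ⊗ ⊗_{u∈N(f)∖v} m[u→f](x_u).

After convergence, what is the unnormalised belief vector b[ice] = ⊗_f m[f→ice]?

init: all messages = 𝟙 over 2 values
r1 m[φ0→slip] = [9, 7]
r1 m[φ0→ice] = [9, 9]
r1 m[φ1→wind] = [8, 8]
r1 m[φ1→ice] = [8, 8]
r1 m[φ2→wet] = [7, 5]
r1 m[φ2→ice] = [3, 7]
r1 m[φ3→ice] = [9, 8]
r1 m[φ4→ice] = [9, 9]
r1 m[φ5→slip] = [1, 8]
r1 m[slip→φ0] = [1, 1]
r1 m[slip→φ5] = [1, 1]
r1 m[wind→φ1] = [1, 1]
r1 m[wet→φ2] = [1, 1]
r1 m[ice→φ0] = [1, 1]
r1 m[ice→φ1] = [1, 1]
r1 m[ice→φ2] = [1, 1]
r1 m[ice→φ3] = [1, 1]
r1 m[ice→φ4] = [1, 1]
r2 m[φ0→slip] = [9, 7]
r2 m[φ0→ice] = [9, 9]
r2 m[φ1→wind] = [8, 8]
r2 m[φ1→ice] = [8, 8]
r2 m[φ2→wet] = [7, 5]
r2 m[φ2→ice] = [3, 7]
r2 m[φ3→ice] = [9, 8]
r2 m[φ4→ice] = [9, 9]
r2 m[φ5→slip] = [1, 8]
r2 m[slip→φ0] = [1, 8]
r2 m[slip→φ5] = [9, 7]
r2 m[wind→φ1] = [1, 1]
r2 m[wet→φ2] = [1, 1]
r2 m[ice→φ0] = [1944, 4032]
r2 m[ice→φ1] = [2187, 4536]
r2 m[ice→φ2] = [5832, 5184]
r2 m[ice→φ3] = [1944, 4536]
r2 m[ice→φ4] = [1944, 4032]
r3 m[φ0→slip] = [36288, 16128]
r3 m[φ0→ice] = [56, 32]
r3 m[φ1→wind] = [36288, 18144]
r3 m[φ1→ice] = [8, 8]
r3 m[φ2→wet] = [36288, 25920]
r3 m[φ2→ice] = [3, 7]
r3 m[φ3→ice] = [9, 8]
r3 m[φ4→ice] = [9, 9]
r3 m[φ5→slip] = [1, 8]
r3 m[slip→φ0] = [1, 8]
r3 m[slip→φ5] = [9, 7]
r3 m[wind→φ1] = [1, 1]
r3 m[wet→φ2] = [1, 1]
r3 m[ice→φ0] = [1944, 4032]
r3 m[ice→φ1] = [2187, 4536]
r3 m[ice→φ2] = [5832, 5184]
r3 m[ice→φ3] = [1944, 4536]
r3 m[ice→φ4] = [1944, 4032]
r4 m[φ0→slip] = [36288, 16128]
r4 m[φ0→ice] = [56, 32]
r4 m[φ1→wind] = [36288, 18144]
r4 m[φ1→ice] = [8, 8]
r4 m[φ2→wet] = [36288, 25920]
r4 m[φ2→ice] = [3, 7]
r4 m[φ3→ice] = [9, 8]
r4 m[φ4→ice] = [9, 9]
r4 m[φ5→slip] = [1, 8]
r4 m[slip→φ0] = [1, 8]
r4 m[slip→φ5] = [36288, 16128]
r4 m[wind→φ1] = [1, 1]
r4 m[wet→φ2] = [1, 1]
r4 m[ice→φ0] = [1944, 4032]
r4 m[ice→φ1] = [13608, 16128]
r4 m[ice→φ2] = [36288, 18432]
r4 m[ice→φ3] = [12096, 16128]
r4 m[ice→φ4] = [12096, 14336]
r5 m[φ0→slip] = [36288, 16128]
r5 m[φ0→ice] = [56, 32]
r5 m[φ1→wind] = [129024, 108864]
r5 m[φ1→ice] = [8, 8]
r5 m[φ2→wet] = [129024, 92160]
r5 m[φ2→ice] = [3, 7]
r5 m[φ3→ice] = [9, 8]
r5 m[φ4→ice] = [9, 9]
r5 m[φ5→slip] = [1, 8]
r5 m[slip→φ0] = [1, 8]
r5 m[slip→φ5] = [36288, 16128]
r5 m[wind→φ1] = [1, 1]
r5 m[wet→φ2] = [1, 1]
r5 m[ice→φ0] = [1944, 4032]
r5 m[ice→φ1] = [13608, 16128]
r5 m[ice→φ2] = [36288, 18432]
r5 m[ice→φ3] = [12096, 16128]
r5 m[ice→φ4] = [12096, 14336]
r6 m[φ0→slip] = [36288, 16128]
r6 m[φ0→ice] = [56, 32]
r6 m[φ1→wind] = [129024, 108864]
r6 m[φ1→ice] = [8, 8]
r6 m[φ2→wet] = [129024, 92160]
r6 m[φ2→ice] = [3, 7]
r6 m[φ3→ice] = [9, 8]
r6 m[φ4→ice] = [9, 9]
r6 m[φ5→slip] = [1, 8]
r6 m[slip→φ0] = [1, 8]
r6 m[slip→φ5] = [36288, 16128]
r6 m[wind→φ1] = [1, 1]
r6 m[wet→φ2] = [1, 1]
r6 m[ice→φ0] = [1944, 4032]
r6 m[ice→φ1] = [13608, 16128]
r6 m[ice→φ2] = [36288, 18432]
r6 m[ice→φ3] = [12096, 16128]
r6 m[ice→φ4] = [12096, 14336]
fixed point reached at round 6
b[ice] = ⊗ incoming = [108864, 129024]

b[ice] = [108864, 129024]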